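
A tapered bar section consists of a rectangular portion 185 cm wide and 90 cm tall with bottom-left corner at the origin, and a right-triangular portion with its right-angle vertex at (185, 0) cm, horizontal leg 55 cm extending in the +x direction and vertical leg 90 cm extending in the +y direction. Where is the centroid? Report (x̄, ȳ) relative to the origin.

rectangular portion: A = 185 × 90 = 16650.00, centroid at (92.50, 45.00).
triangular portion: A = ½·55·90 = 2475.00, centroid at (203.33, 30.00).
ΣA = 19125.00 cm²
ΣAx̄ = (16650.00)(92.50) + (2475.00)(203.33) = 2043375.00 cm³
ΣAȳ = (16650.00)(45.00) + (2475.00)(30.00) = 823500.00 cm³
x̄ = 2043375.00 / 19125.00 = 106.84 cm
ȳ = 823500.00 / 19125.00 = 43.06 cm

x̄ = 106.84 cm, ȳ = 43.06 cm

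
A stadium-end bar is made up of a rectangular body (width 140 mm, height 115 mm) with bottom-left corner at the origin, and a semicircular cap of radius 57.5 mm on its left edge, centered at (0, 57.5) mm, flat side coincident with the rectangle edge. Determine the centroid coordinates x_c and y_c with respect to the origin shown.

rectangular body: A = 140 × 115 = 16100.00, centroid at (70.00, 57.50).
semicircular end: A = ½π·57.5² = 5193.45, centroid at (-24.40, 57.50).
ΣA = 21293.45 mm², ΣAx_c = 1000260.42 mm³, ΣAy_c = 1224373.11 mm³.
x_c = 1000260.42/21293.45 = 46.98 mm; y_c = 1224373.11/21293.45 = 57.50 mm.

x_c = 46.98 mm, y_c = 57.50 mm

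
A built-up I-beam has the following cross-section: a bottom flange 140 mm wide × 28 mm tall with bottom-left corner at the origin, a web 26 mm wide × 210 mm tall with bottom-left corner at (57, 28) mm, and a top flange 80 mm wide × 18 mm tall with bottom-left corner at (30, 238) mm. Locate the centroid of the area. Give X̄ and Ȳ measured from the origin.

X̄ = 70.00 mm, Ȳ = 105.06 mm

bottom flange: A = 140 × 28 = 3920.00, centroid at (70.00, 14.00).
web: A = 26 × 210 = 5460.00, centroid at (70.00, 133.00).
top flange: A = 80 × 18 = 1440.00, centroid at (70.00, 247.00).
ΣA = 10820.00 mm²
ΣAX̄ = (3920.00)(70.00) + (5460.00)(70.00) + (1440.00)(70.00) = 757400.00 mm³
ΣAȲ = (3920.00)(14.00) + (5460.00)(133.00) + (1440.00)(247.00) = 1136740.00 mm³
X̄ = 757400.00 / 10820.00 = 70.00 mm
Ȳ = 1136740.00 / 10820.00 = 105.06 mm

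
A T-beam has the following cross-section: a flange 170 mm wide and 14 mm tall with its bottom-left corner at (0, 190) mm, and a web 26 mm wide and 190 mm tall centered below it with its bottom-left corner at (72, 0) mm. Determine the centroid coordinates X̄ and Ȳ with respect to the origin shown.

X̄ = 85.00 mm, Ȳ = 128.16 mm

web: A = 26 × 190 = 4940.00, centroid at (85.00, 95.00).
flange: A = 170 × 14 = 2380.00, centroid at (85.00, 197.00).
ΣA = 7320.00 mm²
ΣAX̄ = (4940.00)(85.00) + (2380.00)(85.00) = 622200.00 mm³
ΣAȲ = (4940.00)(95.00) + (2380.00)(197.00) = 938160.00 mm³
X̄ = 622200.00 / 7320.00 = 85.00 mm
Ȳ = 938160.00 / 7320.00 = 128.16 mm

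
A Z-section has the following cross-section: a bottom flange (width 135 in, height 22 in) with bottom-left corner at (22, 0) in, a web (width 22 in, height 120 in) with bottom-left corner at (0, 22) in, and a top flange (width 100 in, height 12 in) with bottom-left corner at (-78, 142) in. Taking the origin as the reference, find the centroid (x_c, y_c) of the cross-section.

bottom flange: A = 135 × 22 = 2970.00, centroid at (89.50, 11.00).
web: A = 22 × 120 = 2640.00, centroid at (11.00, 82.00).
top flange: A = 100 × 12 = 1200.00, centroid at (-28.00, 148.00).
ΣA = 6810.00 in², ΣAx_c = 261255.00 in³, ΣAy_c = 426750.00 in³.
x_c = 261255.00/6810.00 = 38.36 in; y_c = 426750.00/6810.00 = 62.67 in.

x_c = 38.36 in, y_c = 62.67 in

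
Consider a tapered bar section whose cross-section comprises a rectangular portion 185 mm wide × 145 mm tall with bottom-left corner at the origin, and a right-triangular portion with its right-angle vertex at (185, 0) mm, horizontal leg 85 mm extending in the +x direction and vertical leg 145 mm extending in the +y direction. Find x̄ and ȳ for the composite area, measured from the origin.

x̄ = 115.07 mm, ȳ = 67.99 mm

rectangular portion: A = 185 × 145 = 26825.00, centroid at (92.50, 72.50).
triangular portion: A = ½·85·145 = 6162.50, centroid at (213.33, 48.33).
ΣA = 32987.50 mm², ΣAx̄ = 3795979.17 mm³, ΣAȳ = 2242666.67 mm³.
x̄ = 3795979.17/32987.50 = 115.07 mm; ȳ = 2242666.67/32987.50 = 67.99 mm.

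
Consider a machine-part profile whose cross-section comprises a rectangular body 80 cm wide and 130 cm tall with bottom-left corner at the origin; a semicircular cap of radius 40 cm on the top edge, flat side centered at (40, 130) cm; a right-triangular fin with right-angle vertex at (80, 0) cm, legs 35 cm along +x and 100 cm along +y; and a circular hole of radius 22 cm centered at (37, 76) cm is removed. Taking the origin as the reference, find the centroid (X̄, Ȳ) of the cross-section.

X̄ = 47.23 cm, Ȳ = 75.19 cm

rectangular body: A = 80 × 130 = 10400.00, centroid at (40.00, 65.00).
semicircular top: A = ½π·40² = 2513.27, centroid at (40.00, 146.98).
triangular fin: A = ½·35·100 = 1750.00, centroid at (91.67, 33.33).
hole: A = −π·22² = -1520.53, centroid at (37.00, 76.00).
ΣA = 13142.74 cm², ΣAX̄ = 620687.99 cm³, ΣAȲ = 988165.29 cm³.
X̄ = 620687.99/13142.74 = 47.23 cm; Ȳ = 988165.29/13142.74 = 75.19 cm.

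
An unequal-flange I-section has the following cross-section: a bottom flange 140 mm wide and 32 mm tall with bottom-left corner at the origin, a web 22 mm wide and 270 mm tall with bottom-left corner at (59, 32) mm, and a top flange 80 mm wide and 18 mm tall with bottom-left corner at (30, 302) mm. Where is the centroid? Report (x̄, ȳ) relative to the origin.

Part | A | x̄ᵢ | ȳᵢ | A·x̄ᵢ | A·ȳᵢ
bottom flange | 4480.00 | 70.00 | 16.00 | 313600.00 | 71680.00
web | 5940.00 | 70.00 | 167.00 | 415800.00 | 991980.00
top flange | 1440.00 | 70.00 | 311.00 | 100800.00 | 447840.00
Σ | 11860.00 |  |  | 830200.00 | 1511500.00
x̄ = 830200.00 / 11860.00 = 70.00 mm
ȳ = 1511500.00 / 11860.00 = 127.45 mm

x̄ = 70.00 mm, ȳ = 127.45 mm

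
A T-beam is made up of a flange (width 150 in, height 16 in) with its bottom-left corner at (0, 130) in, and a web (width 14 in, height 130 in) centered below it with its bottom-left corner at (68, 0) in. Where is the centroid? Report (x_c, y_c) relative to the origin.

x_c = 75.00 in, y_c = 106.52 in

web: A = 14 × 130 = 1820.00, centroid at (75.00, 65.00).
flange: A = 150 × 16 = 2400.00, centroid at (75.00, 138.00).
ΣA = 4220.00 in²
ΣAx_c = (1820.00)(75.00) + (2400.00)(75.00) = 316500.00 in³
ΣAy_c = (1820.00)(65.00) + (2400.00)(138.00) = 449500.00 in³
x_c = 316500.00 / 4220.00 = 75.00 in
y_c = 449500.00 / 4220.00 = 106.52 in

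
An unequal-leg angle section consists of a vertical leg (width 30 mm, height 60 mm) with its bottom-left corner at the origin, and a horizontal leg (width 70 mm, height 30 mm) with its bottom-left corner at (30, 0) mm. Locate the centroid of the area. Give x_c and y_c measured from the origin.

x_c = 41.92 mm, y_c = 21.92 mm

vertical leg: A = 30 × 60 = 1800.00, centroid at (15.00, 30.00).
horizontal leg: A = 70 × 30 = 2100.00, centroid at (65.00, 15.00).
ΣA = 3900.00 mm²
ΣAx_c = (1800.00)(15.00) + (2100.00)(65.00) = 163500.00 mm³
ΣAy_c = (1800.00)(30.00) + (2100.00)(15.00) = 85500.00 mm³
x_c = 163500.00 / 3900.00 = 41.92 mm
y_c = 85500.00 / 3900.00 = 21.92 mm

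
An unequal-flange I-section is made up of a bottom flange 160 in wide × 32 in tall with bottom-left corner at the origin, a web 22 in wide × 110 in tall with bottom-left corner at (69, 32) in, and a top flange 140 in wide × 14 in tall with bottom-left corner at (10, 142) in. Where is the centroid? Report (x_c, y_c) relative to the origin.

bottom flange: A = 160 × 32 = 5120.00, centroid at (80.00, 16.00).
web: A = 22 × 110 = 2420.00, centroid at (80.00, 87.00).
top flange: A = 140 × 14 = 1960.00, centroid at (80.00, 149.00).
ΣA = 9500.00 in², ΣAx_c = 760000.00 in³, ΣAy_c = 584500.00 in³.
x_c = 760000.00/9500.00 = 80.00 in; y_c = 584500.00/9500.00 = 61.53 in.

x_c = 80.00 in, y_c = 61.53 in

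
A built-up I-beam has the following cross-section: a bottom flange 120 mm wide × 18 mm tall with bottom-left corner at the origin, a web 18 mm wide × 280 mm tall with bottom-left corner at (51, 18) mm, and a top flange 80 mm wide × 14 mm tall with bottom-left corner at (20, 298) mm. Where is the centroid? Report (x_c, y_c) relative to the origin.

bottom flange: A = 120 × 18 = 2160.00, centroid at (60.00, 9.00).
web: A = 18 × 280 = 5040.00, centroid at (60.00, 158.00).
top flange: A = 80 × 14 = 1120.00, centroid at (60.00, 305.00).
ΣA = 8320.00 mm², ΣAx_c = 499200.00 mm³, ΣAy_c = 1157360.00 mm³.
x_c = 499200.00/8320.00 = 60.00 mm; y_c = 1157360.00/8320.00 = 139.11 mm.

x_c = 60.00 mm, y_c = 139.11 mm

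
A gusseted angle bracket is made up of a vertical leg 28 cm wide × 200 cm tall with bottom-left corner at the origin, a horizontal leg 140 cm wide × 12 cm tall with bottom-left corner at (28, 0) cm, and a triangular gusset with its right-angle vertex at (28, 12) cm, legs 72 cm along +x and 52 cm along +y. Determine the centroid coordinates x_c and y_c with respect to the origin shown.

Part | A | x̄ᵢ | ȳᵢ | A·x̄ᵢ | A·ȳᵢ
vertical leg | 5600.00 | 14.00 | 100.00 | 78400.00 | 560000.00
horizontal leg | 1680.00 | 98.00 | 6.00 | 164640.00 | 10080.00
gusset | 1872.00 | 52.00 | 29.33 | 97344.00 | 54912.00
Σ | 9152.00 |  |  | 340384.00 | 624992.00
x_c = 340384.00 / 9152.00 = 37.19 cm
y_c = 624992.00 / 9152.00 = 68.29 cm

x_c = 37.19 cm, y_c = 68.29 cm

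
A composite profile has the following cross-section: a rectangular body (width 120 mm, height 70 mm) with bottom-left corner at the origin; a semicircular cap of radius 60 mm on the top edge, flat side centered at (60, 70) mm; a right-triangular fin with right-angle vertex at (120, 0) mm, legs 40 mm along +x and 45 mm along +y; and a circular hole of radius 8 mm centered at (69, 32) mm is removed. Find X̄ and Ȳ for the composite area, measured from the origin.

Part | A | x̄ᵢ | ȳᵢ | A·x̄ᵢ | A·ȳᵢ
rectangular body | 8400.00 | 60.00 | 35.00 | 504000.00 | 294000.00
semicircular top | 5654.87 | 60.00 | 95.46 | 339292.01 | 539840.67
triangular fin | 900.00 | 133.33 | 15.00 | 120000.00 | 13500.00
hole | -201.06 | 69.00 | 32.00 | -13873.27 | -6433.98
Σ | 14753.80 |  |  | 949418.73 | 840906.69
X̄ = 949418.73 / 14753.80 = 64.35 mm
Ȳ = 840906.69 / 14753.80 = 57.00 mm

X̄ = 64.35 mm, Ȳ = 57.00 mm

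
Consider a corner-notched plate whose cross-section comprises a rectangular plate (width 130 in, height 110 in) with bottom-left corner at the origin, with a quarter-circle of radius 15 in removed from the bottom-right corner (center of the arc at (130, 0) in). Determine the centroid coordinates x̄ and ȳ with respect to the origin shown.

Part | A | x̄ᵢ | ȳᵢ | A·x̄ᵢ | A·ȳᵢ
plate | 14300.00 | 65.00 | 55.00 | 929500.00 | 786500.00
removed quarter-circle | -176.71 | 123.63 | 6.37 | -21847.90 | -1125.00
Σ | 14123.29 |  |  | 907652.10 | 785375.00
x̄ = 907652.10 / 14123.29 = 64.27 in
ȳ = 785375.00 / 14123.29 = 55.61 in

x̄ = 64.27 in, ȳ = 55.61 in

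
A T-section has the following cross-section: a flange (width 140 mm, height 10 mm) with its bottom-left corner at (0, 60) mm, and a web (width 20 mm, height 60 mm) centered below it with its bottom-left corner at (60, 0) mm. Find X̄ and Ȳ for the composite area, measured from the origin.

web: A = 20 × 60 = 1200.00, centroid at (70.00, 30.00).
flange: A = 140 × 10 = 1400.00, centroid at (70.00, 65.00).
ΣA = 2600.00 mm², ΣAX̄ = 182000.00 mm³, ΣAȲ = 127000.00 mm³.
X̄ = 182000.00/2600.00 = 70.00 mm; Ȳ = 127000.00/2600.00 = 48.85 mm.

X̄ = 70.00 mm, Ȳ = 48.85 mm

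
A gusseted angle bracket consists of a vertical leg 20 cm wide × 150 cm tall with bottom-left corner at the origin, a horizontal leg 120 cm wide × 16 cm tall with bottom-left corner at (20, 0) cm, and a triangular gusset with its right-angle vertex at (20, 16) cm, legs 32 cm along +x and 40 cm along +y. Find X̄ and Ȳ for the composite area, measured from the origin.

vertical leg: A = 20 × 150 = 3000.00, centroid at (10.00, 75.00).
horizontal leg: A = 120 × 16 = 1920.00, centroid at (80.00, 8.00).
gusset: A = ½·32·40 = 640.00, centroid at (30.67, 29.33).
ΣA = 5560.00 cm²
ΣAX̄ = (3000.00)(10.00) + (1920.00)(80.00) + (640.00)(30.67) = 203226.67 cm³
ΣAȲ = (3000.00)(75.00) + (1920.00)(8.00) + (640.00)(29.33) = 259133.33 cm³
X̄ = 203226.67 / 5560.00 = 36.55 cm
Ȳ = 259133.33 / 5560.00 = 46.61 cm

X̄ = 36.55 cm, Ȳ = 46.61 cm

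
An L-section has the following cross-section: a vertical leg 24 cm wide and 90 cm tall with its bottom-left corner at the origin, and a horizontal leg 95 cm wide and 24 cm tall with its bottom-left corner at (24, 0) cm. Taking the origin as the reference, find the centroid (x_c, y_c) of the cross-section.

x_c = 42.55 cm, y_c = 28.05 cm

vertical leg: A = 24 × 90 = 2160.00, centroid at (12.00, 45.00).
horizontal leg: A = 95 × 24 = 2280.00, centroid at (71.50, 12.00).
ΣA = 4440.00 cm²
ΣAx_c = (2160.00)(12.00) + (2280.00)(71.50) = 188940.00 cm³
ΣAy_c = (2160.00)(45.00) + (2280.00)(12.00) = 124560.00 cm³
x_c = 188940.00 / 4440.00 = 42.55 cm
y_c = 124560.00 / 4440.00 = 28.05 cm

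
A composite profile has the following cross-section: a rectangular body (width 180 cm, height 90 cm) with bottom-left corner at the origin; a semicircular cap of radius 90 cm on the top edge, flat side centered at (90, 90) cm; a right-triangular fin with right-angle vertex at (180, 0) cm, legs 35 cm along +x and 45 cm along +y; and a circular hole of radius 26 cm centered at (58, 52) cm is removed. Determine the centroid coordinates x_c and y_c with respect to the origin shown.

rectangular body: A = 180 × 90 = 16200.00, centroid at (90.00, 45.00).
semicircular top: A = ½π·90² = 12723.45, centroid at (90.00, 128.20).
triangular fin: A = ½·35·45 = 787.50, centroid at (191.67, 15.00).
hole: A = −π·26² = -2123.72, centroid at (58.00, 52.00).
ΣA = 27587.23 cm², ΣAx_c = 2630872.46 cm³, ΣAy_c = 2261489.76 cm³.
x_c = 2630872.46/27587.23 = 95.37 cm; y_c = 2261489.76/27587.23 = 81.98 cm.

x_c = 95.37 cm, y_c = 81.98 cm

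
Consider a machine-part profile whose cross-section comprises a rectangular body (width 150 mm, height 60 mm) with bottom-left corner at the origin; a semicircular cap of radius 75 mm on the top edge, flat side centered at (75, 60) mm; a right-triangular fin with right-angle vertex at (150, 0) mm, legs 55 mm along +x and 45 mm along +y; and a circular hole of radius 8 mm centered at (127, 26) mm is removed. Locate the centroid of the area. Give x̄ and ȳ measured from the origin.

rectangular body: A = 150 × 60 = 9000.00, centroid at (75.00, 30.00).
semicircular top: A = ½π·75² = 8835.73, centroid at (75.00, 91.83).
triangular fin: A = ½·55·45 = 1237.50, centroid at (168.33, 15.00).
hole: A = −π·8² = -201.06, centroid at (127.00, 26.00).
ΣA = 18872.17 mm²
ΣAx̄ = (9000.00)(75.00) + (8835.73)(75.00) + (1237.50)(168.33) + (-201.06)(127.00) = 1520457.34 mm³
ΣAȳ = (9000.00)(30.00) + (8835.73)(91.83) + (1237.50)(15.00) + (-201.06)(26.00) = 1094728.65 mm³
x̄ = 1520457.34 / 18872.17 = 80.57 mm
ȳ = 1094728.65 / 18872.17 = 58.01 mm

x̄ = 80.57 mm, ȳ = 58.01 mm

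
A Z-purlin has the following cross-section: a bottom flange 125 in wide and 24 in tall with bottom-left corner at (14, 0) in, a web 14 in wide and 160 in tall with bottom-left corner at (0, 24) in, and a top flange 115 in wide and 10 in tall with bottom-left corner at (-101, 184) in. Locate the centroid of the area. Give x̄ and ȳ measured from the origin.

bottom flange: A = 125 × 24 = 3000.00, centroid at (76.50, 12.00).
web: A = 14 × 160 = 2240.00, centroid at (7.00, 104.00).
top flange: A = 115 × 10 = 1150.00, centroid at (-43.50, 189.00).
ΣA = 6390.00 in², ΣAx̄ = 195155.00 in³, ΣAȳ = 486310.00 in³.
x̄ = 195155.00/6390.00 = 30.54 in; ȳ = 486310.00/6390.00 = 76.10 in.

x̄ = 30.54 in, ȳ = 76.10 in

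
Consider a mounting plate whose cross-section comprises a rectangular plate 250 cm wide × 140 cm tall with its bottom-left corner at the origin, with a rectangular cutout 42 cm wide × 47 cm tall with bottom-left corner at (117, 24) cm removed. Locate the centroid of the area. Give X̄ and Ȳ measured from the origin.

X̄ = 124.22 cm, Ȳ = 71.34 cm

plate: A = 250 × 140 = 35000.00, centroid at (125.00, 70.00).
hole: A = −(42 × 47) = -1974.00, centroid at (138.00, 47.50).
ΣA = 33026.00 cm², ΣAX̄ = 4102588.00 cm³, ΣAȲ = 2356235.00 cm³.
X̄ = 4102588.00/33026.00 = 124.22 cm; Ȳ = 2356235.00/33026.00 = 71.34 cm.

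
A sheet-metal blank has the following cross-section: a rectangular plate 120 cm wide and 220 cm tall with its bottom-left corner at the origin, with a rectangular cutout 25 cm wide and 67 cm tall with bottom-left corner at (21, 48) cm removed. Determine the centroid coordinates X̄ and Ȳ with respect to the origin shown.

X̄ = 61.80 cm, Ȳ = 111.93 cm

plate: A = 120 × 220 = 26400.00, centroid at (60.00, 110.00).
hole: A = −(25 × 67) = -1675.00, centroid at (33.50, 81.50).
ΣA = 24725.00 cm², ΣAX̄ = 1527887.50 cm³, ΣAȲ = 2767487.50 cm³.
X̄ = 1527887.50/24725.00 = 61.80 cm; Ȳ = 2767487.50/24725.00 = 111.93 cm.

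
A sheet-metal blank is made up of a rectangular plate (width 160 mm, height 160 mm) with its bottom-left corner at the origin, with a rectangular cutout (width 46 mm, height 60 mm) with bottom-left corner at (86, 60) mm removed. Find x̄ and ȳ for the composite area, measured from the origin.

x̄ = 76.50 mm, ȳ = 78.79 mm

plate: A = 160 × 160 = 25600.00, centroid at (80.00, 80.00).
hole: A = −(46 × 60) = -2760.00, centroid at (109.00, 90.00).
ΣA = 22840.00 mm², ΣAx̄ = 1747160.00 mm³, ΣAȳ = 1799600.00 mm³.
x̄ = 1747160.00/22840.00 = 76.50 mm; ȳ = 1799600.00/22840.00 = 78.79 mm.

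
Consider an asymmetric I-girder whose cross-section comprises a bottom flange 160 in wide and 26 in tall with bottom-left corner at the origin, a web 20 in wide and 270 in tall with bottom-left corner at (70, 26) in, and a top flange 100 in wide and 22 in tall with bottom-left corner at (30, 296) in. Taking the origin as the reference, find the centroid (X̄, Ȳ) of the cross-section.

bottom flange: A = 160 × 26 = 4160.00, centroid at (80.00, 13.00).
web: A = 20 × 270 = 5400.00, centroid at (80.00, 161.00).
top flange: A = 100 × 22 = 2200.00, centroid at (80.00, 307.00).
ΣA = 11760.00 in²
ΣAX̄ = (4160.00)(80.00) + (5400.00)(80.00) + (2200.00)(80.00) = 940800.00 in³
ΣAȲ = (4160.00)(13.00) + (5400.00)(161.00) + (2200.00)(307.00) = 1598880.00 in³
X̄ = 940800.00 / 11760.00 = 80.00 in
Ȳ = 1598880.00 / 11760.00 = 135.96 in

X̄ = 80.00 in, Ȳ = 135.96 in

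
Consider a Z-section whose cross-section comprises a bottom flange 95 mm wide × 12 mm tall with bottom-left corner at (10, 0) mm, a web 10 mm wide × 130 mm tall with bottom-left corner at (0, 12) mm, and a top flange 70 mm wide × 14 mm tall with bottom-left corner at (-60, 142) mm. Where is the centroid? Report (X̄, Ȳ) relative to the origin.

Part | A | x̄ᵢ | ȳᵢ | A·x̄ᵢ | A·ȳᵢ
bottom flange | 1140.00 | 57.50 | 6.00 | 65550.00 | 6840.00
web | 1300.00 | 5.00 | 77.00 | 6500.00 | 100100.00
top flange | 980.00 | -25.00 | 149.00 | -24500.00 | 146020.00
Σ | 3420.00 |  |  | 47550.00 | 252960.00
X̄ = 47550.00 / 3420.00 = 13.90 mm
Ȳ = 252960.00 / 3420.00 = 73.96 mm

X̄ = 13.90 mm, Ȳ = 73.96 mm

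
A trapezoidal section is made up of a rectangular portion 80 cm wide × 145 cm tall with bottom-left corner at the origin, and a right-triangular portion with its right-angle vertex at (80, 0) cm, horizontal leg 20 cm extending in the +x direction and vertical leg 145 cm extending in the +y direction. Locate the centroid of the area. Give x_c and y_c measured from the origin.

rectangular portion: A = 80 × 145 = 11600.00, centroid at (40.00, 72.50).
triangular portion: A = ½·20·145 = 1450.00, centroid at (86.67, 48.33).
ΣA = 13050.00 cm², ΣAx_c = 589666.67 cm³, ΣAy_c = 911083.33 cm³.
x_c = 589666.67/13050.00 = 45.19 cm; y_c = 911083.33/13050.00 = 69.81 cm.

x_c = 45.19 cm, y_c = 69.81 cm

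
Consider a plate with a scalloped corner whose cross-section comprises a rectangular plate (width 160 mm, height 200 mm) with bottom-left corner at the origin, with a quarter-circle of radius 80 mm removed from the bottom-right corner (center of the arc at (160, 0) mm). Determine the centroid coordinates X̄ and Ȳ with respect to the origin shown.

X̄ = 71.42 mm, Ȳ = 112.31 mm

Part | A | x̄ᵢ | ȳᵢ | A·x̄ᵢ | A·ȳᵢ
plate | 32000.00 | 80.00 | 100.00 | 2560000.00 | 3200000.00
removed quarter-circle | -5026.55 | 126.05 | 33.95 | -633581.05 | -170666.67
Σ | 26973.45 |  |  | 1926418.95 | 3029333.33
X̄ = 1926418.95 / 26973.45 = 71.42 mm
Ȳ = 3029333.33 / 26973.45 = 112.31 mm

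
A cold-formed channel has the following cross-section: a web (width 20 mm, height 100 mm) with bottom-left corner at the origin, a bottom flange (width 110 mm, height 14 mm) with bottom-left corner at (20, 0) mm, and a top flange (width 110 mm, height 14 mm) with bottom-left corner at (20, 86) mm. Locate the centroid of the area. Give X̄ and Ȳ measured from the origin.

web: A = 20 × 100 = 2000.00, centroid at (10.00, 50.00).
bottom flange: A = 110 × 14 = 1540.00, centroid at (75.00, 7.00).
top flange: A = 110 × 14 = 1540.00, centroid at (75.00, 93.00).
ΣA = 5080.00 mm², ΣAX̄ = 251000.00 mm³, ΣAȲ = 254000.00 mm³.
X̄ = 251000.00/5080.00 = 49.41 mm; Ȳ = 254000.00/5080.00 = 50.00 mm.

X̄ = 49.41 mm, Ȳ = 50.00 mm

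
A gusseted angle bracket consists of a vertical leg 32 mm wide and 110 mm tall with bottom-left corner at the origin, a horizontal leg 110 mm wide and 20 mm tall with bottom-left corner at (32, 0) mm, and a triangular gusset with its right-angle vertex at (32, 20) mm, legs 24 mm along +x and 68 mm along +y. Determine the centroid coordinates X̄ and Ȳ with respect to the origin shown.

X̄ = 42.89 mm, Ȳ = 38.31 mm

vertical leg: A = 32 × 110 = 3520.00, centroid at (16.00, 55.00).
horizontal leg: A = 110 × 20 = 2200.00, centroid at (87.00, 10.00).
gusset: A = ½·24·68 = 816.00, centroid at (40.00, 42.67).
ΣA = 6536.00 mm²
ΣAX̄ = (3520.00)(16.00) + (2200.00)(87.00) + (816.00)(40.00) = 280360.00 mm³
ΣAȲ = (3520.00)(55.00) + (2200.00)(10.00) + (816.00)(42.67) = 250416.00 mm³
X̄ = 280360.00 / 6536.00 = 42.89 mm
Ȳ = 250416.00 / 6536.00 = 38.31 mm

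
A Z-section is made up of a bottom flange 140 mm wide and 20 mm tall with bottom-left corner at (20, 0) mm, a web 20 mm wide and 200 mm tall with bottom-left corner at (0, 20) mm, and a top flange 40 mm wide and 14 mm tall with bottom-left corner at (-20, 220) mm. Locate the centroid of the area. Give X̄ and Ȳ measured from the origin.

X̄ = 39.67 mm, Ȳ = 86.29 mm

bottom flange: A = 140 × 20 = 2800.00, centroid at (90.00, 10.00).
web: A = 20 × 200 = 4000.00, centroid at (10.00, 120.00).
top flange: A = 40 × 14 = 560.00, centroid at (0.00, 227.00).
ΣA = 7360.00 mm², ΣAX̄ = 292000.00 mm³, ΣAȲ = 635120.00 mm³.
X̄ = 292000.00/7360.00 = 39.67 mm; Ȳ = 635120.00/7360.00 = 86.29 mm.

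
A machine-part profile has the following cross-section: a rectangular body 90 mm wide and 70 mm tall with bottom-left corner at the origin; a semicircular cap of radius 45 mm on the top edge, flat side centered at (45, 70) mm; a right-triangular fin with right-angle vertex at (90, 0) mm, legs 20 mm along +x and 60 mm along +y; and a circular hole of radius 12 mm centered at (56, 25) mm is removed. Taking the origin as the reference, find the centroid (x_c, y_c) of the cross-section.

x_c = 47.70 mm, y_c = 52.41 mm

Part | A | x̄ᵢ | ȳᵢ | A·x̄ᵢ | A·ȳᵢ
rectangular body | 6300.00 | 45.00 | 35.00 | 283500.00 | 220500.00
semicircular top | 3180.86 | 45.00 | 89.10 | 143138.82 | 283410.38
triangular fin | 600.00 | 96.67 | 20.00 | 58000.00 | 12000.00
hole | -452.39 | 56.00 | 25.00 | -25333.80 | -11309.73
Σ | 9628.47 |  |  | 459305.01 | 504600.65
x_c = 459305.01 / 9628.47 = 47.70 mm
y_c = 504600.65 / 9628.47 = 52.41 mm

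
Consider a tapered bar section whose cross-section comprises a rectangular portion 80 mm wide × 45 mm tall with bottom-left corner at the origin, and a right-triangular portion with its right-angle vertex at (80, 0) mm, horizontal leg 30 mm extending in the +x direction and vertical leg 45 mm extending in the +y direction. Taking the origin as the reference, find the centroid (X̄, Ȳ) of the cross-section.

rectangular portion: A = 80 × 45 = 3600.00, centroid at (40.00, 22.50).
triangular portion: A = ½·30·45 = 675.00, centroid at (90.00, 15.00).
ΣA = 4275.00 mm²
ΣAX̄ = (3600.00)(40.00) + (675.00)(90.00) = 204750.00 mm³
ΣAȲ = (3600.00)(22.50) + (675.00)(15.00) = 91125.00 mm³
X̄ = 204750.00 / 4275.00 = 47.89 mm
Ȳ = 91125.00 / 4275.00 = 21.32 mm

X̄ = 47.89 mm, Ȳ = 21.32 mm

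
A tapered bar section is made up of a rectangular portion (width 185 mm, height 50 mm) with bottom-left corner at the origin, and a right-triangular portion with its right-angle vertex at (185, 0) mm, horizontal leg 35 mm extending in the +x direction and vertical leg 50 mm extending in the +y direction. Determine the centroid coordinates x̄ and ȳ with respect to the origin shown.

rectangular portion: A = 185 × 50 = 9250.00, centroid at (92.50, 25.00).
triangular portion: A = ½·35·50 = 875.00, centroid at (196.67, 16.67).
ΣA = 10125.00 mm², ΣAx̄ = 1027708.33 mm³, ΣAȳ = 245833.33 mm³.
x̄ = 1027708.33/10125.00 = 101.50 mm; ȳ = 245833.33/10125.00 = 24.28 mm.

x̄ = 101.50 mm, ȳ = 24.28 mm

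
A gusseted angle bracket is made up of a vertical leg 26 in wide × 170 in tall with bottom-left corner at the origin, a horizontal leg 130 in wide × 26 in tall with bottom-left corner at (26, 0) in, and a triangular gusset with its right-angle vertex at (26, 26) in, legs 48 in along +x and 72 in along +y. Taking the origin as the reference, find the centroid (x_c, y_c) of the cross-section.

x_c = 45.93 in, y_c = 53.11 in

vertical leg: A = 26 × 170 = 4420.00, centroid at (13.00, 85.00).
horizontal leg: A = 130 × 26 = 3380.00, centroid at (91.00, 13.00).
gusset: A = ½·48·72 = 1728.00, centroid at (42.00, 50.00).
ΣA = 9528.00 in²
ΣAx_c = (4420.00)(13.00) + (3380.00)(91.00) + (1728.00)(42.00) = 437616.00 in³
ΣAy_c = (4420.00)(85.00) + (3380.00)(13.00) + (1728.00)(50.00) = 506040.00 in³
x_c = 437616.00 / 9528.00 = 45.93 in
y_c = 506040.00 / 9528.00 = 53.11 in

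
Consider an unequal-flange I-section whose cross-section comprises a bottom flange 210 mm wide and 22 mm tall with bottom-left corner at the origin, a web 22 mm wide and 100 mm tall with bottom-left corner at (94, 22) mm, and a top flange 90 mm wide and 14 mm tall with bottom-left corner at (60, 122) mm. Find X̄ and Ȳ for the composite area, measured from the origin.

bottom flange: A = 210 × 22 = 4620.00, centroid at (105.00, 11.00).
web: A = 22 × 100 = 2200.00, centroid at (105.00, 72.00).
top flange: A = 90 × 14 = 1260.00, centroid at (105.00, 129.00).
ΣA = 8080.00 mm²
ΣAX̄ = (4620.00)(105.00) + (2200.00)(105.00) + (1260.00)(105.00) = 848400.00 mm³
ΣAȲ = (4620.00)(11.00) + (2200.00)(72.00) + (1260.00)(129.00) = 371760.00 mm³
X̄ = 848400.00 / 8080.00 = 105.00 mm
Ȳ = 371760.00 / 8080.00 = 46.01 mm

X̄ = 105.00 mm, Ȳ = 46.01 mm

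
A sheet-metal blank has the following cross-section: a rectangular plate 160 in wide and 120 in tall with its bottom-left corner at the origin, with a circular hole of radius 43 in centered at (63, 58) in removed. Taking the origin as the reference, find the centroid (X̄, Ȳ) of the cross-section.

X̄ = 87.37 in, Ȳ = 60.87 in

plate: A = 160 × 120 = 19200.00, centroid at (80.00, 60.00).
hole: A = −π·43² = -5808.80, centroid at (63.00, 58.00).
ΣA = 13391.20 in², ΣAX̄ = 1170045.30 in³, ΣAȲ = 815089.32 in³.
X̄ = 1170045.30/13391.20 = 87.37 in; Ȳ = 815089.32/13391.20 = 60.87 in.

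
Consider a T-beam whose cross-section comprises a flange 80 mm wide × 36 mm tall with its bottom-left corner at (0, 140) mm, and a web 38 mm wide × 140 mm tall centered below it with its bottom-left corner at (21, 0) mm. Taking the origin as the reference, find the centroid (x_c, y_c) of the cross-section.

web: A = 38 × 140 = 5320.00, centroid at (40.00, 70.00).
flange: A = 80 × 36 = 2880.00, centroid at (40.00, 158.00).
ΣA = 8200.00 mm², ΣAx_c = 328000.00 mm³, ΣAy_c = 827440.00 mm³.
x_c = 328000.00/8200.00 = 40.00 mm; y_c = 827440.00/8200.00 = 100.91 mm.

x_c = 40.00 mm, y_c = 100.91 mm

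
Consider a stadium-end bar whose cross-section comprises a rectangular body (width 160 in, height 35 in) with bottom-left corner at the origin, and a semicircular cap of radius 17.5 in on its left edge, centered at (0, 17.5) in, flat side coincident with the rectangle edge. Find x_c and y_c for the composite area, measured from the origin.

Part | A | x̄ᵢ | ȳᵢ | A·x̄ᵢ | A·ȳᵢ
rectangular body | 5600.00 | 80.00 | 17.50 | 448000.00 | 98000.00
semicircular end | 481.06 | -7.43 | 17.50 | -3572.92 | 8418.49
Σ | 6081.06 |  |  | 444427.08 | 106418.49
x_c = 444427.08 / 6081.06 = 73.08 in
y_c = 106418.49 / 6081.06 = 17.50 in

x_c = 73.08 in, y_c = 17.50 in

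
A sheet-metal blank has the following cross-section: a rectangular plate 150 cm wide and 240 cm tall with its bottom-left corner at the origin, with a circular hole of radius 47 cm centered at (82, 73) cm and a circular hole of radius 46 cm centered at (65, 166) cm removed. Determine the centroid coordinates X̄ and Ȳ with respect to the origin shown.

X̄ = 75.80 cm, Ȳ = 120.91 cm

Part | A | x̄ᵢ | ȳᵢ | A·x̄ᵢ | A·ȳᵢ
plate | 36000.00 | 75.00 | 120.00 | 2700000.00 | 4320000.00
hole 1 | -6939.78 | 82.00 | 73.00 | -569061.81 | -506603.81
hole 2 | -6647.61 | 65.00 | 166.00 | -432094.65 | -1103503.27
Σ | 22412.61 |  |  | 1698843.54 | 2709892.92
X̄ = 1698843.54 / 22412.61 = 75.80 cm
Ȳ = 2709892.92 / 22412.61 = 120.91 cm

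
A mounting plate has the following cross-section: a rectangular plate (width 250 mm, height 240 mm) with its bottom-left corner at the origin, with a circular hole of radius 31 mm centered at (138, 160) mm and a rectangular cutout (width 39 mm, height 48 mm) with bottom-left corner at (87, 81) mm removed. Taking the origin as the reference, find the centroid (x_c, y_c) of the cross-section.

x_c = 124.92 mm, y_c = 118.32 mm

Part | A | x̄ᵢ | ȳᵢ | A·x̄ᵢ | A·ȳᵢ
plate | 60000.00 | 125.00 | 120.00 | 7500000.00 | 7200000.00
hole 1 | -3019.07 | 138.00 | 160.00 | -416631.73 | -483051.29
hole 2 | -1872.00 | 106.50 | 105.00 | -199368.00 | -196560.00
Σ | 55108.93 |  |  | 6884000.27 | 6520388.71
x_c = 6884000.27 / 55108.93 = 124.92 mm
y_c = 6520388.71 / 55108.93 = 118.32 mm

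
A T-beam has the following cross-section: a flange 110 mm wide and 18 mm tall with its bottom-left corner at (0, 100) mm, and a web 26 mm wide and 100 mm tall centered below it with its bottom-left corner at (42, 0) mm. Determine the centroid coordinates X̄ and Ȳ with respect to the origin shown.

Part | A | x̄ᵢ | ȳᵢ | A·x̄ᵢ | A·ȳᵢ
web | 2600.00 | 55.00 | 50.00 | 143000.00 | 130000.00
flange | 1980.00 | 55.00 | 109.00 | 108900.00 | 215820.00
Σ | 4580.00 |  |  | 251900.00 | 345820.00
X̄ = 251900.00 / 4580.00 = 55.00 mm
Ȳ = 345820.00 / 4580.00 = 75.51 mm

X̄ = 55.00 mm, Ȳ = 75.51 mm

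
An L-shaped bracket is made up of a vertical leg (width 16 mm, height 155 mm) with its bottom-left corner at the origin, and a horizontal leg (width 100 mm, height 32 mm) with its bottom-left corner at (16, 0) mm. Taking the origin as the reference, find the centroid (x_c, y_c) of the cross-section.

x_c = 40.68 mm, y_c = 42.85 mm

vertical leg: A = 16 × 155 = 2480.00, centroid at (8.00, 77.50).
horizontal leg: A = 100 × 32 = 3200.00, centroid at (66.00, 16.00).
ΣA = 5680.00 mm², ΣAx_c = 231040.00 mm³, ΣAy_c = 243400.00 mm³.
x_c = 231040.00/5680.00 = 40.68 mm; y_c = 243400.00/5680.00 = 42.85 mm.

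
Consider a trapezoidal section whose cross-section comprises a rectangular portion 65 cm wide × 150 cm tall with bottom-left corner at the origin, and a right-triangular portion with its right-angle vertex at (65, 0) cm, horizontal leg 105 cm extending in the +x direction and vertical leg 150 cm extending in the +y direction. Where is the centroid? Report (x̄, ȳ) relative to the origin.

rectangular portion: A = 65 × 150 = 9750.00, centroid at (32.50, 75.00).
triangular portion: A = ½·105·150 = 7875.00, centroid at (100.00, 50.00).
ΣA = 17625.00 cm², ΣAx̄ = 1104375.00 cm³, ΣAȳ = 1125000.00 cm³.
x̄ = 1104375.00/17625.00 = 62.66 cm; ȳ = 1125000.00/17625.00 = 63.83 cm.

x̄ = 62.66 cm, ȳ = 63.83 cm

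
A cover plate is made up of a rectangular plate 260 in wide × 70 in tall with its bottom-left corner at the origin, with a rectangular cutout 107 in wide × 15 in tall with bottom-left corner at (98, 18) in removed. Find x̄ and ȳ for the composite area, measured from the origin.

plate: A = 260 × 70 = 18200.00, centroid at (130.00, 35.00).
hole: A = −(107 × 15) = -1605.00, centroid at (151.50, 25.50).
ΣA = 16595.00 in², ΣAx̄ = 2122842.50 in³, ΣAȳ = 596072.50 in³.
x̄ = 2122842.50/16595.00 = 127.92 in; ȳ = 596072.50/16595.00 = 35.92 in.

x̄ = 127.92 in, ȳ = 35.92 in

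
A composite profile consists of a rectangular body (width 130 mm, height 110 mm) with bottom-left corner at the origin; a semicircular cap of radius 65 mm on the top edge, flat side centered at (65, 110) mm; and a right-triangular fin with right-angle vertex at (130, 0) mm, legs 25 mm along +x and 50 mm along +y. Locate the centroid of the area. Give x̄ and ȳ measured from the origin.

x̄ = 67.13 mm, ȳ = 79.31 mm

Part | A | x̄ᵢ | ȳᵢ | A·x̄ᵢ | A·ȳᵢ
rectangular body | 14300.00 | 65.00 | 55.00 | 929500.00 | 786500.00
semicircular top | 6636.61 | 65.00 | 137.59 | 431379.94 | 913110.93
triangular fin | 625.00 | 138.33 | 16.67 | 86458.33 | 10416.67
Σ | 21561.61 |  |  | 1447338.27 | 1710027.59
x̄ = 1447338.27 / 21561.61 = 67.13 mm
ȳ = 1710027.59 / 21561.61 = 79.31 mm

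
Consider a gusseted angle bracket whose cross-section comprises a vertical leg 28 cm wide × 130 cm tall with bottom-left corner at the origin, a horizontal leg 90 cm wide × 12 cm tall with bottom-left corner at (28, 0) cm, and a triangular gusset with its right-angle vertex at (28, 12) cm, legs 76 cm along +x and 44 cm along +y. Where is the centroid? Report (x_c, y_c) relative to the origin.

x_c = 34.26 cm, y_c = 45.00 cm

Part | A | x̄ᵢ | ȳᵢ | A·x̄ᵢ | A·ȳᵢ
vertical leg | 3640.00 | 14.00 | 65.00 | 50960.00 | 236600.00
horizontal leg | 1080.00 | 73.00 | 6.00 | 78840.00 | 6480.00
gusset | 1672.00 | 53.33 | 26.67 | 89173.33 | 44586.67
Σ | 6392.00 |  |  | 218973.33 | 287666.67
x_c = 218973.33 / 6392.00 = 34.26 cm
y_c = 287666.67 / 6392.00 = 45.00 cm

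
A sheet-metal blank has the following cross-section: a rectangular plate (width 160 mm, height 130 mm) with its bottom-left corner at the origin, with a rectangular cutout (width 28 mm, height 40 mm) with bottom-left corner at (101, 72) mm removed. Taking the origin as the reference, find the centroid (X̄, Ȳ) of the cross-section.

plate: A = 160 × 130 = 20800.00, centroid at (80.00, 65.00).
hole: A = −(28 × 40) = -1120.00, centroid at (115.00, 92.00).
ΣA = 19680.00 mm²
ΣAX̄ = (20800.00)(80.00) + (-1120.00)(115.00) = 1535200.00 mm³
ΣAȲ = (20800.00)(65.00) + (-1120.00)(92.00) = 1248960.00 mm³
X̄ = 1535200.00 / 19680.00 = 78.01 mm
Ȳ = 1248960.00 / 19680.00 = 63.46 mm

X̄ = 78.01 mm, Ȳ = 63.46 mm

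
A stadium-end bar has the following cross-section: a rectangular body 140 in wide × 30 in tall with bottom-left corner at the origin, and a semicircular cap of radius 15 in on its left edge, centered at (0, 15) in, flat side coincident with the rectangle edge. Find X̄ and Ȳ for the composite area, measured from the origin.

X̄ = 64.07 in, Ȳ = 15.00 in

rectangular body: A = 140 × 30 = 4200.00, centroid at (70.00, 15.00).
semicircular end: A = ½π·15² = 353.43, centroid at (-6.37, 15.00).
ΣA = 4553.43 in², ΣAX̄ = 291750.00 in³, ΣAȲ = 68301.44 in³.
X̄ = 291750.00/4553.43 = 64.07 in; Ȳ = 68301.44/4553.43 = 15.00 in.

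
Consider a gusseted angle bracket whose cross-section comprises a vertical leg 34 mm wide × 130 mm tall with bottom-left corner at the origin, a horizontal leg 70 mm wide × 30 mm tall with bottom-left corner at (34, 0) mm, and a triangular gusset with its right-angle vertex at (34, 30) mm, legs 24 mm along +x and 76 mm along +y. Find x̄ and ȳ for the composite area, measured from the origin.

Part | A | x̄ᵢ | ȳᵢ | A·x̄ᵢ | A·ȳᵢ
vertical leg | 4420.00 | 17.00 | 65.00 | 75140.00 | 287300.00
horizontal leg | 2100.00 | 69.00 | 15.00 | 144900.00 | 31500.00
gusset | 912.00 | 42.00 | 55.33 | 38304.00 | 50464.00
Σ | 7432.00 |  |  | 258344.00 | 369264.00
x̄ = 258344.00 / 7432.00 = 34.76 mm
ȳ = 369264.00 / 7432.00 = 49.69 mm

x̄ = 34.76 mm, ȳ = 49.69 mm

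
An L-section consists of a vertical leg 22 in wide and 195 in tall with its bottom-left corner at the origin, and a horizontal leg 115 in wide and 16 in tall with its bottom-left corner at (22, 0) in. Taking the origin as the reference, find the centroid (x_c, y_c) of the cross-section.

x_c = 31.56 in, y_c = 70.64 in

Part | A | x̄ᵢ | ȳᵢ | A·x̄ᵢ | A·ȳᵢ
vertical leg | 4290.00 | 11.00 | 97.50 | 47190.00 | 418275.00
horizontal leg | 1840.00 | 79.50 | 8.00 | 146280.00 | 14720.00
Σ | 6130.00 |  |  | 193470.00 | 432995.00
x_c = 193470.00 / 6130.00 = 31.56 in
y_c = 432995.00 / 6130.00 = 70.64 in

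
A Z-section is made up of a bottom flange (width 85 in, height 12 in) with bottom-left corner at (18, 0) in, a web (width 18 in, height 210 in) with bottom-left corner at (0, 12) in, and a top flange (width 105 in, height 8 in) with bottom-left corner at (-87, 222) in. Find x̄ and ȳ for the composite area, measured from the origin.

bottom flange: A = 85 × 12 = 1020.00, centroid at (60.50, 6.00).
web: A = 18 × 210 = 3780.00, centroid at (9.00, 117.00).
top flange: A = 105 × 8 = 840.00, centroid at (-34.50, 226.00).
ΣA = 5640.00 in²
ΣAx̄ = (1020.00)(60.50) + (3780.00)(9.00) + (840.00)(-34.50) = 66750.00 in³
ΣAȳ = (1020.00)(6.00) + (3780.00)(117.00) + (840.00)(226.00) = 638220.00 in³
x̄ = 66750.00 / 5640.00 = 11.84 in
ȳ = 638220.00 / 5640.00 = 113.16 in

x̄ = 11.84 in, ȳ = 113.16 in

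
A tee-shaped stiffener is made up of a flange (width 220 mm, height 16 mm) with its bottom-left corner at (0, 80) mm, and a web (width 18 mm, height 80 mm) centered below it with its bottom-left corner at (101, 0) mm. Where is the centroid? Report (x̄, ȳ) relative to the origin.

x̄ = 110.00 mm, ȳ = 74.06 mm

Part | A | x̄ᵢ | ȳᵢ | A·x̄ᵢ | A·ȳᵢ
web | 1440.00 | 110.00 | 40.00 | 158400.00 | 57600.00
flange | 3520.00 | 110.00 | 88.00 | 387200.00 | 309760.00
Σ | 4960.00 |  |  | 545600.00 | 367360.00
x̄ = 545600.00 / 4960.00 = 110.00 mm
ȳ = 367360.00 / 4960.00 = 74.06 mm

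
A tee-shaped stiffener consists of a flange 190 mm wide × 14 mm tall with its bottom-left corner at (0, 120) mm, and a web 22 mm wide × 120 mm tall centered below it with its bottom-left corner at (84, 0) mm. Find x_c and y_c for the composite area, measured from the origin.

Part | A | x̄ᵢ | ȳᵢ | A·x̄ᵢ | A·ȳᵢ
web | 2640.00 | 95.00 | 60.00 | 250800.00 | 158400.00
flange | 2660.00 | 95.00 | 127.00 | 252700.00 | 337820.00
Σ | 5300.00 |  |  | 503500.00 | 496220.00
x_c = 503500.00 / 5300.00 = 95.00 mm
y_c = 496220.00 / 5300.00 = 93.63 mm

x_c = 95.00 mm, y_c = 93.63 mm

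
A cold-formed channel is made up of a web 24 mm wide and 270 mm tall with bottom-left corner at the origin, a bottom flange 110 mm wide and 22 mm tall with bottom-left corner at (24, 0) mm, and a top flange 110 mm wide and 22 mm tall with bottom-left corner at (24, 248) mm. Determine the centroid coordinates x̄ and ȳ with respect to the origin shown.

web: A = 24 × 270 = 6480.00, centroid at (12.00, 135.00).
bottom flange: A = 110 × 22 = 2420.00, centroid at (79.00, 11.00).
top flange: A = 110 × 22 = 2420.00, centroid at (79.00, 259.00).
ΣA = 11320.00 mm², ΣAx̄ = 460120.00 mm³, ΣAȳ = 1528200.00 mm³.
x̄ = 460120.00/11320.00 = 40.65 mm; ȳ = 1528200.00/11320.00 = 135.00 mm.

x̄ = 40.65 mm, ȳ = 135.00 mm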